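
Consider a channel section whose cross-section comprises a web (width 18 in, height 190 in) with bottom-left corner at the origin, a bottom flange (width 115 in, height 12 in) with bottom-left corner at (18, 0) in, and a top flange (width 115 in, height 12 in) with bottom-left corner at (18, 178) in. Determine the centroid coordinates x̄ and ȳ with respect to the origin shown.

x̄ = 38.70 in, ȳ = 95.00 in

web: A = 18 × 190 = 3420.00, centroid at (9.00, 95.00).
bottom flange: A = 115 × 12 = 1380.00, centroid at (75.50, 6.00).
top flange: A = 115 × 12 = 1380.00, centroid at (75.50, 184.00).
ΣA = 6180.00 in², ΣAx̄ = 239160.00 in³, ΣAȳ = 587100.00 in³.
x̄ = 239160.00/6180.00 = 38.70 in; ȳ = 587100.00/6180.00 = 95.00 in.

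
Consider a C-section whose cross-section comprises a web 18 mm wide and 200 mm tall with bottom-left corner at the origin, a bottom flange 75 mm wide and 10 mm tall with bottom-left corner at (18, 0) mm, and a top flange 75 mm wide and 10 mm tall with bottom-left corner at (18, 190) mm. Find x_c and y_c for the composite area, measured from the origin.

web: A = 18 × 200 = 3600.00, centroid at (9.00, 100.00).
bottom flange: A = 75 × 10 = 750.00, centroid at (55.50, 5.00).
top flange: A = 75 × 10 = 750.00, centroid at (55.50, 195.00).
ΣA = 5100.00 mm²
ΣAx_c = (3600.00)(9.00) + (750.00)(55.50) + (750.00)(55.50) = 115650.00 mm³
ΣAy_c = (3600.00)(100.00) + (750.00)(5.00) + (750.00)(195.00) = 510000.00 mm³
x_c = 115650.00 / 5100.00 = 22.68 mm
y_c = 510000.00 / 5100.00 = 100.00 mm

x_c = 22.68 mm, y_c = 100.00 mm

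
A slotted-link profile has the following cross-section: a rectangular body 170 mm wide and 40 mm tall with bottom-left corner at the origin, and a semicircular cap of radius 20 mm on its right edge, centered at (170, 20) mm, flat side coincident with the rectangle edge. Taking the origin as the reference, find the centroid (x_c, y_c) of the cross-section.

x_c = 92.91 mm, y_c = 20.00 mm

rectangular body: A = 170 × 40 = 6800.00, centroid at (85.00, 20.00).
semicircular end: A = ½π·20² = 628.32, centroid at (178.49, 20.00).
ΣA = 7428.32 mm²
ΣAx_c = (6800.00)(85.00) + (628.32)(178.49) = 690147.48 mm³
ΣAy_c = (6800.00)(20.00) + (628.32)(20.00) = 148566.37 mm³
x_c = 690147.48 / 7428.32 = 92.91 mm
y_c = 148566.37 / 7428.32 = 20.00 mm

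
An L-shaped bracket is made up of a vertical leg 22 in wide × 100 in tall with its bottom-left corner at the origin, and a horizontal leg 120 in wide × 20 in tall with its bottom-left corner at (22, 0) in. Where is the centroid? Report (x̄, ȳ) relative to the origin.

vertical leg: A = 22 × 100 = 2200.00, centroid at (11.00, 50.00).
horizontal leg: A = 120 × 20 = 2400.00, centroid at (82.00, 10.00).
ΣA = 4600.00 in², ΣAx̄ = 221000.00 in³, ΣAȳ = 134000.00 in³.
x̄ = 221000.00/4600.00 = 48.04 in; ȳ = 134000.00/4600.00 = 29.13 in.

x̄ = 48.04 in, ȳ = 29.13 in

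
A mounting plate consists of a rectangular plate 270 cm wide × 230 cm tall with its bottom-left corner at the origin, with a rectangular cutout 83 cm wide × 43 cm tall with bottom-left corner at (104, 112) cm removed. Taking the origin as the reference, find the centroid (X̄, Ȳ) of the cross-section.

Part | A | x̄ᵢ | ȳᵢ | A·x̄ᵢ | A·ȳᵢ
plate | 62100.00 | 135.00 | 115.00 | 8383500.00 | 7141500.00
hole | -3569.00 | 145.50 | 133.50 | -519289.50 | -476461.50
Σ | 58531.00 |  |  | 7864210.50 | 6665038.50
X̄ = 7864210.50 / 58531.00 = 134.36 cm
Ȳ = 6665038.50 / 58531.00 = 113.87 cm

X̄ = 134.36 cm, Ȳ = 113.87 cm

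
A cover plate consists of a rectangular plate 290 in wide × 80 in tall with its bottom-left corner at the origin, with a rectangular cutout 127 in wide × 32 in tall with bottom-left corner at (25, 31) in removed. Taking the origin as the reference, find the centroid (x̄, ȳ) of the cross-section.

x̄ = 157.00 in, ȳ = 38.51 in

plate: A = 290 × 80 = 23200.00, centroid at (145.00, 40.00).
hole: A = −(127 × 32) = -4064.00, centroid at (88.50, 47.00).
ΣA = 19136.00 in²
ΣAx̄ = (23200.00)(145.00) + (-4064.00)(88.50) = 3004336.00 in³
ΣAȳ = (23200.00)(40.00) + (-4064.00)(47.00) = 736992.00 in³
x̄ = 3004336.00 / 19136.00 = 157.00 in
ȳ = 736992.00 / 19136.00 = 38.51 in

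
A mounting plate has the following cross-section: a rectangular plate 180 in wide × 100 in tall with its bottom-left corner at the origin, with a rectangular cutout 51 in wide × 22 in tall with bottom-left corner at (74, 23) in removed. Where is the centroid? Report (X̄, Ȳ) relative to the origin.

plate: A = 180 × 100 = 18000.00, centroid at (90.00, 50.00).
hole: A = −(51 × 22) = -1122.00, centroid at (99.50, 34.00).
ΣA = 16878.00 in², ΣAX̄ = 1508361.00 in³, ΣAȲ = 861852.00 in³.
X̄ = 1508361.00/16878.00 = 89.37 in; Ȳ = 861852.00/16878.00 = 51.06 in.

X̄ = 89.37 in, Ȳ = 51.06 in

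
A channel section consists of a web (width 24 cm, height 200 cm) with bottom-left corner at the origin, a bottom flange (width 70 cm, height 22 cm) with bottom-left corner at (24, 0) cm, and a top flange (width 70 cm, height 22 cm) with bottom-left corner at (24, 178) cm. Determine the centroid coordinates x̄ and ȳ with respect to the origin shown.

Part | A | x̄ᵢ | ȳᵢ | A·x̄ᵢ | A·ȳᵢ
web | 4800.00 | 12.00 | 100.00 | 57600.00 | 480000.00
bottom flange | 1540.00 | 59.00 | 11.00 | 90860.00 | 16940.00
top flange | 1540.00 | 59.00 | 189.00 | 90860.00 | 291060.00
Σ | 7880.00 |  |  | 239320.00 | 788000.00
x̄ = 239320.00 / 7880.00 = 30.37 cm
ȳ = 788000.00 / 7880.00 = 100.00 cm

x̄ = 30.37 cm, ȳ = 100.00 cm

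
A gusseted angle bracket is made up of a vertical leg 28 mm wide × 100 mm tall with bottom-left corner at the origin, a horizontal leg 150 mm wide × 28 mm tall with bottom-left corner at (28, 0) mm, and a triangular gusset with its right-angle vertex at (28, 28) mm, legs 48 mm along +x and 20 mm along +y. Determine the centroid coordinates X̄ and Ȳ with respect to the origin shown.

X̄ = 65.90 mm, Ȳ = 28.80 mm

vertical leg: A = 28 × 100 = 2800.00, centroid at (14.00, 50.00).
horizontal leg: A = 150 × 28 = 4200.00, centroid at (103.00, 14.00).
gusset: A = ½·48·20 = 480.00, centroid at (44.00, 34.67).
ΣA = 7480.00 mm², ΣAX̄ = 492920.00 mm³, ΣAȲ = 215440.00 mm³.
X̄ = 492920.00/7480.00 = 65.90 mm; Ȳ = 215440.00/7480.00 = 28.80 mm.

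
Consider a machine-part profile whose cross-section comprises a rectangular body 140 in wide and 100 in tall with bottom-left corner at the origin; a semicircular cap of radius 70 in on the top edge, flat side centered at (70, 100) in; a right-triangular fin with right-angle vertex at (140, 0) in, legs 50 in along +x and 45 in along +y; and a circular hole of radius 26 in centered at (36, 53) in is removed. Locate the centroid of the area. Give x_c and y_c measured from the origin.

rectangular body: A = 140 × 100 = 14000.00, centroid at (70.00, 50.00).
semicircular top: A = ½π·70² = 7696.90, centroid at (70.00, 129.71).
triangular fin: A = ½·50·45 = 1125.00, centroid at (156.67, 15.00).
hole: A = −π·26² = -2123.72, centroid at (36.00, 53.00).
ΣA = 20698.19 in², ΣAx_c = 1618579.34 in³, ΣAy_c = 1602674.89 in³.
x_c = 1618579.34/20698.19 = 78.20 in; y_c = 1602674.89/20698.19 = 77.43 in.

x_c = 78.20 in, y_c = 77.43 in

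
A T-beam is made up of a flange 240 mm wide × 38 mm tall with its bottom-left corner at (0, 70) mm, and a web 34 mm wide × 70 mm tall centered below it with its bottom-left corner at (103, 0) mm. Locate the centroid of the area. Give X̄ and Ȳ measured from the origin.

Part | A | x̄ᵢ | ȳᵢ | A·x̄ᵢ | A·ȳᵢ
web | 2380.00 | 120.00 | 35.00 | 285600.00 | 83300.00
flange | 9120.00 | 120.00 | 89.00 | 1094400.00 | 811680.00
Σ | 11500.00 |  |  | 1380000.00 | 894980.00
X̄ = 1380000.00 / 11500.00 = 120.00 mm
Ȳ = 894980.00 / 11500.00 = 77.82 mm

X̄ = 120.00 mm, Ȳ = 77.82 mm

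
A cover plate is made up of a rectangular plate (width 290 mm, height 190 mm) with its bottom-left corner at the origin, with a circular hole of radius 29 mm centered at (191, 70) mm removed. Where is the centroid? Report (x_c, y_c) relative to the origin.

Part | A | x̄ᵢ | ȳᵢ | A·x̄ᵢ | A·ȳᵢ
plate | 55100.00 | 145.00 | 95.00 | 7989500.00 | 5234500.00
hole | -2642.08 | 191.00 | 70.00 | -504637.17 | -184945.56
Σ | 52457.92 |  |  | 7484862.83 | 5049554.44
x_c = 7484862.83 / 52457.92 = 142.68 mm
y_c = 5049554.44 / 52457.92 = 96.26 mm

x_c = 142.68 mm, y_c = 96.26 mm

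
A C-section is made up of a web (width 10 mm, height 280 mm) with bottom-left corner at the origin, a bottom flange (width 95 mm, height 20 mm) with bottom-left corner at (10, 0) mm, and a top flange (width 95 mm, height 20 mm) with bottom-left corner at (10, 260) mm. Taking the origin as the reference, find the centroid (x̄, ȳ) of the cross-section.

x̄ = 35.23 mm, ȳ = 140.00 mm

web: A = 10 × 280 = 2800.00, centroid at (5.00, 140.00).
bottom flange: A = 95 × 20 = 1900.00, centroid at (57.50, 10.00).
top flange: A = 95 × 20 = 1900.00, centroid at (57.50, 270.00).
ΣA = 6600.00 mm², ΣAx̄ = 232500.00 mm³, ΣAȳ = 924000.00 mm³.
x̄ = 232500.00/6600.00 = 35.23 mm; ȳ = 924000.00/6600.00 = 140.00 mm.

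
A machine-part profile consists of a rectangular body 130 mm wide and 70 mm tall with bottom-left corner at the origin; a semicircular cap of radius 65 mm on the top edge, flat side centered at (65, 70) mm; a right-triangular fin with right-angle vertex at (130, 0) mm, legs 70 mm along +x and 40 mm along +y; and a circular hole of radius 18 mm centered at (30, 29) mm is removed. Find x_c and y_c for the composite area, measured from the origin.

Part | A | x̄ᵢ | ȳᵢ | A·x̄ᵢ | A·ȳᵢ
rectangular body | 9100.00 | 65.00 | 35.00 | 591500.00 | 318500.00
semicircular top | 6636.61 | 65.00 | 97.59 | 431379.94 | 647646.35
triangular fin | 1400.00 | 153.33 | 13.33 | 214666.67 | 18666.67
hole | -1017.88 | 30.00 | 29.00 | -30536.28 | -29518.40
Σ | 16118.74 |  |  | 1207010.33 | 955294.61
x_c = 1207010.33 / 16118.74 = 74.88 mm
y_c = 955294.61 / 16118.74 = 59.27 mm

x_c = 74.88 mm, y_c = 59.27 mm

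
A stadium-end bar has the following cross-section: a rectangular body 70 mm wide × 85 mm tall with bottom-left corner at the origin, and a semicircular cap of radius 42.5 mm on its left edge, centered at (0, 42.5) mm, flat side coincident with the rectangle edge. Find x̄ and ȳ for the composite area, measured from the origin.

rectangular body: A = 70 × 85 = 5950.00, centroid at (35.00, 42.50).
semicircular end: A = ½π·42.5² = 2837.25, centroid at (-18.04, 42.50).
ΣA = 8787.25 mm²
ΣAx̄ = (5950.00)(35.00) + (2837.25)(-18.04) = 157072.92 mm³
ΣAȳ = (5950.00)(42.50) + (2837.25)(42.50) = 373458.16 mm³
x̄ = 157072.92 / 8787.25 = 17.88 mm
ȳ = 373458.16 / 8787.25 = 42.50 mm

x̄ = 17.88 mm, ȳ = 42.50 mm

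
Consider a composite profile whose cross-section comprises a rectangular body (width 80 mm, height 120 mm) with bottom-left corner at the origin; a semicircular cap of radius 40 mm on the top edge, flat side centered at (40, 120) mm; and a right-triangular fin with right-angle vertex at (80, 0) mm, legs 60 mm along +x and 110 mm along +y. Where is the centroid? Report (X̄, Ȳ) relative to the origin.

X̄ = 52.85 mm, Ȳ = 67.56 mm

rectangular body: A = 80 × 120 = 9600.00, centroid at (40.00, 60.00).
semicircular top: A = ½π·40² = 2513.27, centroid at (40.00, 136.98).
triangular fin: A = ½·60·110 = 3300.00, centroid at (100.00, 36.67).
ΣA = 15413.27 mm², ΣAX̄ = 814530.96 mm³, ΣAȲ = 1041259.56 mm³.
X̄ = 814530.96/15413.27 = 52.85 mm; Ȳ = 1041259.56/15413.27 = 67.56 mm.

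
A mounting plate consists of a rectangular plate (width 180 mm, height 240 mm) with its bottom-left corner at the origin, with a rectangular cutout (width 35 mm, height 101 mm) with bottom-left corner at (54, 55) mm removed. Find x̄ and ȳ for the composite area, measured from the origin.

Part | A | x̄ᵢ | ȳᵢ | A·x̄ᵢ | A·ȳᵢ
plate | 43200.00 | 90.00 | 120.00 | 3888000.00 | 5184000.00
hole | -3535.00 | 71.50 | 105.50 | -252752.50 | -372942.50
Σ | 39665.00 |  |  | 3635247.50 | 4811057.50
x̄ = 3635247.50 / 39665.00 = 91.65 mm
ȳ = 4811057.50 / 39665.00 = 121.29 mm

x̄ = 91.65 mm, ȳ = 121.29 mm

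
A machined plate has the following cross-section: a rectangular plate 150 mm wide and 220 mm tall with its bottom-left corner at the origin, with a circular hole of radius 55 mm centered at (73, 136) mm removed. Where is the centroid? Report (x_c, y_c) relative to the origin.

x_c = 75.81 mm, y_c = 99.48 mm

plate: A = 150 × 220 = 33000.00, centroid at (75.00, 110.00).
hole: A = −π·55² = -9503.32, centroid at (73.00, 136.00).
ΣA = 23496.68 mm², ΣAx_c = 1781257.80 mm³, ΣAy_c = 2337548.78 mm³.
x_c = 1781257.80/23496.68 = 75.81 mm; y_c = 2337548.78/23496.68 = 99.48 mm.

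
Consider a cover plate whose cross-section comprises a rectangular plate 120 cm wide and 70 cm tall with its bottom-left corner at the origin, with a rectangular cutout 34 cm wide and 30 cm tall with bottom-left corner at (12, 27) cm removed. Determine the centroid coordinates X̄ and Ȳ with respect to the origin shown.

Part | A | x̄ᵢ | ȳᵢ | A·x̄ᵢ | A·ȳᵢ
plate | 8400.00 | 60.00 | 35.00 | 504000.00 | 294000.00
hole | -1020.00 | 29.00 | 42.00 | -29580.00 | -42840.00
Σ | 7380.00 |  |  | 474420.00 | 251160.00
X̄ = 474420.00 / 7380.00 = 64.28 cm
Ȳ = 251160.00 / 7380.00 = 34.03 cm

X̄ = 64.28 cm, Ȳ = 34.03 cm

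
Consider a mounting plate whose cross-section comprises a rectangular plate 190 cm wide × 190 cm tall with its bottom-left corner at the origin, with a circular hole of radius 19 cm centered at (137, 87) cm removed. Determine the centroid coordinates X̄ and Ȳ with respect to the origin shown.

plate: A = 190 × 190 = 36100.00, centroid at (95.00, 95.00).
hole: A = −π·19² = -1134.11, centroid at (137.00, 87.00).
ΣA = 34965.89 cm², ΣAX̄ = 3274126.25 cm³, ΣAȲ = 3330832.00 cm³.
X̄ = 3274126.25/34965.89 = 93.64 cm; Ȳ = 3330832.00/34965.89 = 95.26 cm.

X̄ = 93.64 cm, Ȳ = 95.26 cm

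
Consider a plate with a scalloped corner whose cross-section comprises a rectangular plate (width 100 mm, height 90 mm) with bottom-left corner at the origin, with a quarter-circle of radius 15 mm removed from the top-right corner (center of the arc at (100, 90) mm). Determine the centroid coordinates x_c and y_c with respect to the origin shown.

x_c = 49.13 mm, y_c = 44.23 mm

Part | A | x̄ᵢ | ȳᵢ | A·x̄ᵢ | A·ȳᵢ
plate | 9000.00 | 50.00 | 45.00 | 450000.00 | 405000.00
removed quarter-circle | -176.71 | 93.63 | 83.63 | -16546.46 | -14779.31
Σ | 8823.29 |  |  | 433453.54 | 390220.69
x_c = 433453.54 / 8823.29 = 49.13 mm
y_c = 390220.69 / 8823.29 = 44.23 mm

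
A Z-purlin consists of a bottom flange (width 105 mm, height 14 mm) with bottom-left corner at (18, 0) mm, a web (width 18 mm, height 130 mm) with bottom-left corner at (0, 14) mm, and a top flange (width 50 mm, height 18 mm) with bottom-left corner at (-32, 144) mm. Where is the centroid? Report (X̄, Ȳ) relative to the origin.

bottom flange: A = 105 × 14 = 1470.00, centroid at (70.50, 7.00).
web: A = 18 × 130 = 2340.00, centroid at (9.00, 79.00).
top flange: A = 50 × 18 = 900.00, centroid at (-7.00, 153.00).
ΣA = 4710.00 mm²
ΣAX̄ = (1470.00)(70.50) + (2340.00)(9.00) + (900.00)(-7.00) = 118395.00 mm³
ΣAȲ = (1470.00)(7.00) + (2340.00)(79.00) + (900.00)(153.00) = 332850.00 mm³
X̄ = 118395.00 / 4710.00 = 25.14 mm
Ȳ = 332850.00 / 4710.00 = 70.67 mm

X̄ = 25.14 mm, Ȳ = 70.67 mm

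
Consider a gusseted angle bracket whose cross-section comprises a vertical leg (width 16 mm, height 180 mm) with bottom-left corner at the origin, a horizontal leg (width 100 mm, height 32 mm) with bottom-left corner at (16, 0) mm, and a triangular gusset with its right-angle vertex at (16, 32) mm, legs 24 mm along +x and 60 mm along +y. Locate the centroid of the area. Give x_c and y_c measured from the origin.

x_c = 36.99 mm, y_c = 51.15 mm

vertical leg: A = 16 × 180 = 2880.00, centroid at (8.00, 90.00).
horizontal leg: A = 100 × 32 = 3200.00, centroid at (66.00, 16.00).
gusset: A = ½·24·60 = 720.00, centroid at (24.00, 52.00).
ΣA = 6800.00 mm², ΣAx_c = 251520.00 mm³, ΣAy_c = 347840.00 mm³.
x_c = 251520.00/6800.00 = 36.99 mm; y_c = 347840.00/6800.00 = 51.15 mm.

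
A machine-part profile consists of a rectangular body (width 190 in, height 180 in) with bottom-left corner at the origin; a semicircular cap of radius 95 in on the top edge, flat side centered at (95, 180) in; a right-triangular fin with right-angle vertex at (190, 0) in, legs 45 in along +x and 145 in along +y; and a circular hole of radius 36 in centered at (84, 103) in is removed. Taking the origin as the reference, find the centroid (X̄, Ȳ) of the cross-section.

rectangular body: A = 190 × 180 = 34200.00, centroid at (95.00, 90.00).
semicircular top: A = ½π·95² = 14176.44, centroid at (95.00, 220.32).
triangular fin: A = ½·45·145 = 3262.50, centroid at (205.00, 48.33).
hole: A = −π·36² = -4071.50, centroid at (84.00, 103.00).
ΣA = 47567.43 in²
ΣAX̄ = (34200.00)(95.00) + (14176.44)(95.00) + (3262.50)(205.00) + (-4071.50)(84.00) = 4922567.66 in³
ΣAȲ = (34200.00)(90.00) + (14176.44)(220.32) + (3262.50)(48.33) + (-4071.50)(103.00) = 5939664.55 in³
X̄ = 4922567.66 / 47567.43 = 103.49 in
Ȳ = 5939664.55 / 47567.43 = 124.87 in

X̄ = 103.49 in, Ȳ = 124.87 in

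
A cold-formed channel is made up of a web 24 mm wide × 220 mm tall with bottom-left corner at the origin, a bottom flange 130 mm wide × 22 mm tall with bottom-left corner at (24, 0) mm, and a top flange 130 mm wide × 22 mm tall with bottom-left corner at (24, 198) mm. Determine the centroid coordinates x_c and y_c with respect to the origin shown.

x_c = 52.04 mm, y_c = 110.00 mm

web: A = 24 × 220 = 5280.00, centroid at (12.00, 110.00).
bottom flange: A = 130 × 22 = 2860.00, centroid at (89.00, 11.00).
top flange: A = 130 × 22 = 2860.00, centroid at (89.00, 209.00).
ΣA = 11000.00 mm²
ΣAx_c = (5280.00)(12.00) + (2860.00)(89.00) + (2860.00)(89.00) = 572440.00 mm³
ΣAy_c = (5280.00)(110.00) + (2860.00)(11.00) + (2860.00)(209.00) = 1210000.00 mm³
x_c = 572440.00 / 11000.00 = 52.04 mm
y_c = 1210000.00 / 11000.00 = 110.00 mm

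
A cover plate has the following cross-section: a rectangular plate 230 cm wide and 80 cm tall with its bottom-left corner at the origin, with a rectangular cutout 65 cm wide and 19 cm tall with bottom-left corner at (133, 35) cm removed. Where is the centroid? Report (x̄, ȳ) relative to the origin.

x̄ = 111.37 cm, ȳ = 39.68 cm

plate: A = 230 × 80 = 18400.00, centroid at (115.00, 40.00).
hole: A = −(65 × 19) = -1235.00, centroid at (165.50, 44.50).
ΣA = 17165.00 cm²
ΣAx̄ = (18400.00)(115.00) + (-1235.00)(165.50) = 1911607.50 cm³
ΣAȳ = (18400.00)(40.00) + (-1235.00)(44.50) = 681042.50 cm³
x̄ = 1911607.50 / 17165.00 = 111.37 cm
ȳ = 681042.50 / 17165.00 = 39.68 cm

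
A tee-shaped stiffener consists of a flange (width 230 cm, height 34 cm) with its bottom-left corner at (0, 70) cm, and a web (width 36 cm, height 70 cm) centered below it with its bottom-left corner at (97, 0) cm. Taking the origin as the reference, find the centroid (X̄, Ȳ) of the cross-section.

X̄ = 115.00 cm, Ȳ = 74.33 cm

web: A = 36 × 70 = 2520.00, centroid at (115.00, 35.00).
flange: A = 230 × 34 = 7820.00, centroid at (115.00, 87.00).
ΣA = 10340.00 cm²
ΣAX̄ = (2520.00)(115.00) + (7820.00)(115.00) = 1189100.00 cm³
ΣAȲ = (2520.00)(35.00) + (7820.00)(87.00) = 768540.00 cm³
X̄ = 1189100.00 / 10340.00 = 115.00 cm
Ȳ = 768540.00 / 10340.00 = 74.33 cm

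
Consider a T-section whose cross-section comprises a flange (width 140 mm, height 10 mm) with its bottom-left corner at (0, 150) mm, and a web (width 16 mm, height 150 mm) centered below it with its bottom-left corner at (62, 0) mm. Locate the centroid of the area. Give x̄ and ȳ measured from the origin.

web: A = 16 × 150 = 2400.00, centroid at (70.00, 75.00).
flange: A = 140 × 10 = 1400.00, centroid at (70.00, 155.00).
ΣA = 3800.00 mm²
ΣAx̄ = (2400.00)(70.00) + (1400.00)(70.00) = 266000.00 mm³
ΣAȳ = (2400.00)(75.00) + (1400.00)(155.00) = 397000.00 mm³
x̄ = 266000.00 / 3800.00 = 70.00 mm
ȳ = 397000.00 / 3800.00 = 104.47 mm

x̄ = 70.00 mm, ȳ = 104.47 mm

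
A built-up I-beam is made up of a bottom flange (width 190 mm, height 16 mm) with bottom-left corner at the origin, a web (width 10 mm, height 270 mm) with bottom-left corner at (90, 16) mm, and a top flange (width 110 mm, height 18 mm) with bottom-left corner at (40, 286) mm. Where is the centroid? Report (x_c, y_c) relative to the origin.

x_c = 95.00 mm, y_c = 131.62 mm

bottom flange: A = 190 × 16 = 3040.00, centroid at (95.00, 8.00).
web: A = 10 × 270 = 2700.00, centroid at (95.00, 151.00).
top flange: A = 110 × 18 = 1980.00, centroid at (95.00, 295.00).
ΣA = 7720.00 mm², ΣAx_c = 733400.00 mm³, ΣAy_c = 1016120.00 mm³.
x_c = 733400.00/7720.00 = 95.00 mm; y_c = 1016120.00/7720.00 = 131.62 mm.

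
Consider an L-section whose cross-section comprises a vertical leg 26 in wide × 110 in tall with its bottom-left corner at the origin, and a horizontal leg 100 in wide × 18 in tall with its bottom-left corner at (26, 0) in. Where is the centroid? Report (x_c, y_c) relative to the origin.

x_c = 37.33 in, y_c = 37.23 in

vertical leg: A = 26 × 110 = 2860.00, centroid at (13.00, 55.00).
horizontal leg: A = 100 × 18 = 1800.00, centroid at (76.00, 9.00).
ΣA = 4660.00 in², ΣAx_c = 173980.00 in³, ΣAy_c = 173500.00 in³.
x_c = 173980.00/4660.00 = 37.33 in; y_c = 173500.00/4660.00 = 37.23 in.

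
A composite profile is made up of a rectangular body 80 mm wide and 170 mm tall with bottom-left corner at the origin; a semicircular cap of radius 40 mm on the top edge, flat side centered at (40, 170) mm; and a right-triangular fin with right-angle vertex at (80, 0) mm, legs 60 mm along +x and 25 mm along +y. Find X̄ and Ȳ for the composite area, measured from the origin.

X̄ = 42.67 mm, Ȳ = 96.79 mm

rectangular body: A = 80 × 170 = 13600.00, centroid at (40.00, 85.00).
semicircular top: A = ½π·40² = 2513.27, centroid at (40.00, 186.98).
triangular fin: A = ½·60·25 = 750.00, centroid at (100.00, 8.33).
ΣA = 16863.27 mm²
ΣAX̄ = (13600.00)(40.00) + (2513.27)(40.00) + (750.00)(100.00) = 719530.96 mm³
ΣAȲ = (13600.00)(85.00) + (2513.27)(186.98) + (750.00)(8.33) = 1632173.27 mm³
X̄ = 719530.96 / 16863.27 = 42.67 mm
Ȳ = 1632173.27 / 16863.27 = 96.79 mm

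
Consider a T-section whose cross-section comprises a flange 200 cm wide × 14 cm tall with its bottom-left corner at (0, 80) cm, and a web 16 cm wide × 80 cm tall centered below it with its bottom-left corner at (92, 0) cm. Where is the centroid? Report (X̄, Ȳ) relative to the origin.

Part | A | x̄ᵢ | ȳᵢ | A·x̄ᵢ | A·ȳᵢ
web | 1280.00 | 100.00 | 40.00 | 128000.00 | 51200.00
flange | 2800.00 | 100.00 | 87.00 | 280000.00 | 243600.00
Σ | 4080.00 |  |  | 408000.00 | 294800.00
X̄ = 408000.00 / 4080.00 = 100.00 cm
Ȳ = 294800.00 / 4080.00 = 72.25 cm

X̄ = 100.00 cm, Ȳ = 72.25 cm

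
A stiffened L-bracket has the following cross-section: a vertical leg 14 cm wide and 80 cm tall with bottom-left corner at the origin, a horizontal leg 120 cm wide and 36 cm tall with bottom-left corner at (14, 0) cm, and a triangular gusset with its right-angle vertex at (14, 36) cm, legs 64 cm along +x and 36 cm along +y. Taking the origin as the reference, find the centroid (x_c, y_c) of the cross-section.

vertical leg: A = 14 × 80 = 1120.00, centroid at (7.00, 40.00).
horizontal leg: A = 120 × 36 = 4320.00, centroid at (74.00, 18.00).
gusset: A = ½·64·36 = 1152.00, centroid at (35.33, 48.00).
ΣA = 6592.00 cm², ΣAx_c = 368224.00 cm³, ΣAy_c = 177856.00 cm³.
x_c = 368224.00/6592.00 = 55.86 cm; y_c = 177856.00/6592.00 = 26.98 cm.

x_c = 55.86 cm, y_c = 26.98 cm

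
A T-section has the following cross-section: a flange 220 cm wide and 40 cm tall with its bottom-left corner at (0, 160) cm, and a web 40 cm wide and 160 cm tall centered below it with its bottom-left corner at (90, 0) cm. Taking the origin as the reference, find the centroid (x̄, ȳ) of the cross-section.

web: A = 40 × 160 = 6400.00, centroid at (110.00, 80.00).
flange: A = 220 × 40 = 8800.00, centroid at (110.00, 180.00).
ΣA = 15200.00 cm², ΣAx̄ = 1672000.00 cm³, ΣAȳ = 2096000.00 cm³.
x̄ = 1672000.00/15200.00 = 110.00 cm; ȳ = 2096000.00/15200.00 = 137.89 cm.

x̄ = 110.00 cm, ȳ = 137.89 cm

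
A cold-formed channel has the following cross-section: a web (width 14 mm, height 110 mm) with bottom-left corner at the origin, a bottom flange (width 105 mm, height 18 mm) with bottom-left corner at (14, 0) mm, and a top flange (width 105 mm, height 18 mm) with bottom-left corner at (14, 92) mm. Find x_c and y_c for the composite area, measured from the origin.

x_c = 49.28 mm, y_c = 55.00 mm

web: A = 14 × 110 = 1540.00, centroid at (7.00, 55.00).
bottom flange: A = 105 × 18 = 1890.00, centroid at (66.50, 9.00).
top flange: A = 105 × 18 = 1890.00, centroid at (66.50, 101.00).
ΣA = 5320.00 mm², ΣAx_c = 262150.00 mm³, ΣAy_c = 292600.00 mm³.
x_c = 262150.00/5320.00 = 49.28 mm; y_c = 292600.00/5320.00 = 55.00 mm.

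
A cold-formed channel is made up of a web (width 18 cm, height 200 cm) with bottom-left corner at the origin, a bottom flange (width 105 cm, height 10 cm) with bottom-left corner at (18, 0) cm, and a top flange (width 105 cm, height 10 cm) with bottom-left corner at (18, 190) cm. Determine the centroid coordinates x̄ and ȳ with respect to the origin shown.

x̄ = 31.66 cm, ȳ = 100.00 cm

Part | A | x̄ᵢ | ȳᵢ | A·x̄ᵢ | A·ȳᵢ
web | 3600.00 | 9.00 | 100.00 | 32400.00 | 360000.00
bottom flange | 1050.00 | 70.50 | 5.00 | 74025.00 | 5250.00
top flange | 1050.00 | 70.50 | 195.00 | 74025.00 | 204750.00
Σ | 5700.00 |  |  | 180450.00 | 570000.00
x̄ = 180450.00 / 5700.00 = 31.66 cm
ȳ = 570000.00 / 5700.00 = 100.00 cm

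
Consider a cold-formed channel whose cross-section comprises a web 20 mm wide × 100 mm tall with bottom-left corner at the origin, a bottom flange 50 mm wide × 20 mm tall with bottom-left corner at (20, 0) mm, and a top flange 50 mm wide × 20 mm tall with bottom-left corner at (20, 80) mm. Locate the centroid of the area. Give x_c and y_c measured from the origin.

Part | A | x̄ᵢ | ȳᵢ | A·x̄ᵢ | A·ȳᵢ
web | 2000.00 | 10.00 | 50.00 | 20000.00 | 100000.00
bottom flange | 1000.00 | 45.00 | 10.00 | 45000.00 | 10000.00
top flange | 1000.00 | 45.00 | 90.00 | 45000.00 | 90000.00
Σ | 4000.00 |  |  | 110000.00 | 200000.00
x_c = 110000.00 / 4000.00 = 27.50 mm
y_c = 200000.00 / 4000.00 = 50.00 mm

x_c = 27.50 mm, y_c = 50.00 mm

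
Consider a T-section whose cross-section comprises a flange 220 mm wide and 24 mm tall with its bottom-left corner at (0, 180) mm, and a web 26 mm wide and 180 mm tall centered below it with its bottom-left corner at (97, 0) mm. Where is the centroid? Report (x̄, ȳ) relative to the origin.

Part | A | x̄ᵢ | ȳᵢ | A·x̄ᵢ | A·ȳᵢ
web | 4680.00 | 110.00 | 90.00 | 514800.00 | 421200.00
flange | 5280.00 | 110.00 | 192.00 | 580800.00 | 1013760.00
Σ | 9960.00 |  |  | 1095600.00 | 1434960.00
x̄ = 1095600.00 / 9960.00 = 110.00 mm
ȳ = 1434960.00 / 9960.00 = 144.07 mm

x̄ = 110.00 mm, ȳ = 144.07 mm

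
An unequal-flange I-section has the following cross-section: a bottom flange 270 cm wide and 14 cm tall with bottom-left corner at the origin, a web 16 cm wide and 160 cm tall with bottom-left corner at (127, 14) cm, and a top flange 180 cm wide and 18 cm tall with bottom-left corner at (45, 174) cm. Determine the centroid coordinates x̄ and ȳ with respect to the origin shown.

bottom flange: A = 270 × 14 = 3780.00, centroid at (135.00, 7.00).
web: A = 16 × 160 = 2560.00, centroid at (135.00, 94.00).
top flange: A = 180 × 18 = 3240.00, centroid at (135.00, 183.00).
ΣA = 9580.00 cm²
ΣAx̄ = (3780.00)(135.00) + (2560.00)(135.00) + (3240.00)(135.00) = 1293300.00 cm³
ΣAȳ = (3780.00)(7.00) + (2560.00)(94.00) + (3240.00)(183.00) = 860020.00 cm³
x̄ = 1293300.00 / 9580.00 = 135.00 cm
ȳ = 860020.00 / 9580.00 = 89.77 cm

x̄ = 135.00 cm, ȳ = 89.77 cm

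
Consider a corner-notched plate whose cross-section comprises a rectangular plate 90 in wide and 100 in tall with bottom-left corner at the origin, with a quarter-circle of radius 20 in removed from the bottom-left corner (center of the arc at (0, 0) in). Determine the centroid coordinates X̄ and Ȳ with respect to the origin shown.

X̄ = 46.32 in, Ȳ = 51.50 in

plate: A = 90 × 100 = 9000.00, centroid at (45.00, 50.00).
removed quarter-circle: A = −¼π·20² = -314.16, centroid at (8.49, 8.49).
ΣA = 8685.84 in², ΣAX̄ = 402333.33 in³, ΣAȲ = 447333.33 in³.
X̄ = 402333.33/8685.84 = 46.32 in; Ȳ = 447333.33/8685.84 = 51.50 in.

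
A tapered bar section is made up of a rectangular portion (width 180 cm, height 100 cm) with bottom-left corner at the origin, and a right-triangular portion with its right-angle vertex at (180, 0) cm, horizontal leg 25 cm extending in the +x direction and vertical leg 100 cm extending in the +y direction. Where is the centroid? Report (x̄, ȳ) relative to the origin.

Part | A | x̄ᵢ | ȳᵢ | A·x̄ᵢ | A·ȳᵢ
rectangular portion | 18000.00 | 90.00 | 50.00 | 1620000.00 | 900000.00
triangular portion | 1250.00 | 188.33 | 33.33 | 235416.67 | 41666.67
Σ | 19250.00 |  |  | 1855416.67 | 941666.67
x̄ = 1855416.67 / 19250.00 = 96.39 cm
ȳ = 941666.67 / 19250.00 = 48.92 cm

x̄ = 96.39 cm, ȳ = 48.92 cm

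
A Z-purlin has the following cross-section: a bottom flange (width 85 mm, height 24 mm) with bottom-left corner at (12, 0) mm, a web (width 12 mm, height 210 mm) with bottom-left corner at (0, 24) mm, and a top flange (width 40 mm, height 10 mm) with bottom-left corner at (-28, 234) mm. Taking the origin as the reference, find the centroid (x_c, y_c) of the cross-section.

Part | A | x̄ᵢ | ȳᵢ | A·x̄ᵢ | A·ȳᵢ
bottom flange | 2040.00 | 54.50 | 12.00 | 111180.00 | 24480.00
web | 2520.00 | 6.00 | 129.00 | 15120.00 | 325080.00
top flange | 400.00 | -8.00 | 239.00 | -3200.00 | 95600.00
Σ | 4960.00 |  |  | 123100.00 | 445160.00
x_c = 123100.00 / 4960.00 = 24.82 mm
y_c = 445160.00 / 4960.00 = 89.75 mm

x_c = 24.82 mm, y_c = 89.75 mm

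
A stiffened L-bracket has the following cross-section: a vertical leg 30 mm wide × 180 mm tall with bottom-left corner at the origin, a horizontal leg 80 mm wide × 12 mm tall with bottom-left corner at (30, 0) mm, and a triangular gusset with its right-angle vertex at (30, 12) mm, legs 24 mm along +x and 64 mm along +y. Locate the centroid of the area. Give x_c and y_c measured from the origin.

Part | A | x̄ᵢ | ȳᵢ | A·x̄ᵢ | A·ȳᵢ
vertical leg | 5400.00 | 15.00 | 90.00 | 81000.00 | 486000.00
horizontal leg | 960.00 | 70.00 | 6.00 | 67200.00 | 5760.00
gusset | 768.00 | 38.00 | 33.33 | 29184.00 | 25600.00
Σ | 7128.00 |  |  | 177384.00 | 517360.00
x_c = 177384.00 / 7128.00 = 24.89 mm
y_c = 517360.00 / 7128.00 = 72.58 mm

x_c = 24.89 mm, y_c = 72.58 mm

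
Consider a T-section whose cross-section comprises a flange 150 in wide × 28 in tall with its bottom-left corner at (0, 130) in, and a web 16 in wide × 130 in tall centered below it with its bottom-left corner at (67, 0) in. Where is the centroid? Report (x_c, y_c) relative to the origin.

web: A = 16 × 130 = 2080.00, centroid at (75.00, 65.00).
flange: A = 150 × 28 = 4200.00, centroid at (75.00, 144.00).
ΣA = 6280.00 in²
ΣAx_c = (2080.00)(75.00) + (4200.00)(75.00) = 471000.00 in³
ΣAy_c = (2080.00)(65.00) + (4200.00)(144.00) = 740000.00 in³
x_c = 471000.00 / 6280.00 = 75.00 in
y_c = 740000.00 / 6280.00 = 117.83 in

x_c = 75.00 in, y_c = 117.83 in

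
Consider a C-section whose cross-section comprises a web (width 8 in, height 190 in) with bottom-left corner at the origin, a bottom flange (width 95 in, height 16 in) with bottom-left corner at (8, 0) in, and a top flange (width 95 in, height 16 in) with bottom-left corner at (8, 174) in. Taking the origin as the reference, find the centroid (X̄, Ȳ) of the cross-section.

X̄ = 38.33 in, Ȳ = 95.00 in

web: A = 8 × 190 = 1520.00, centroid at (4.00, 95.00).
bottom flange: A = 95 × 16 = 1520.00, centroid at (55.50, 8.00).
top flange: A = 95 × 16 = 1520.00, centroid at (55.50, 182.00).
ΣA = 4560.00 in², ΣAX̄ = 174800.00 in³, ΣAȲ = 433200.00 in³.
X̄ = 174800.00/4560.00 = 38.33 in; Ȳ = 433200.00/4560.00 = 95.00 in.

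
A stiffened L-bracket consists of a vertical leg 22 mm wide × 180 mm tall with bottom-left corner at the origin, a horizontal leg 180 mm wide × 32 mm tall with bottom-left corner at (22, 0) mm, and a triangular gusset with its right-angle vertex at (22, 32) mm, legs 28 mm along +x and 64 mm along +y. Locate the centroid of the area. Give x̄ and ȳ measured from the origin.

Part | A | x̄ᵢ | ȳᵢ | A·x̄ᵢ | A·ȳᵢ
vertical leg | 3960.00 | 11.00 | 90.00 | 43560.00 | 356400.00
horizontal leg | 5760.00 | 112.00 | 16.00 | 645120.00 | 92160.00
gusset | 896.00 | 31.33 | 53.33 | 28074.67 | 47786.67
Σ | 10616.00 |  |  | 716754.67 | 496346.67
x̄ = 716754.67 / 10616.00 = 67.52 mm
ȳ = 496346.67 / 10616.00 = 46.75 mm

x̄ = 67.52 mm, ȳ = 46.75 mm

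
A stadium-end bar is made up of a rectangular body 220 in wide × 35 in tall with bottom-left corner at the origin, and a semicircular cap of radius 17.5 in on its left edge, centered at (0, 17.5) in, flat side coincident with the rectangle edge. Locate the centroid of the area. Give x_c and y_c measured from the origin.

Part | A | x̄ᵢ | ȳᵢ | A·x̄ᵢ | A·ȳᵢ
rectangular body | 7700.00 | 110.00 | 17.50 | 847000.00 | 134750.00
semicircular end | 481.06 | -7.43 | 17.50 | -3572.92 | 8418.49
Σ | 8181.06 |  |  | 843427.08 | 143168.49
x_c = 843427.08 / 8181.06 = 103.10 in
y_c = 143168.49 / 8181.06 = 17.50 in

x_c = 103.10 in, y_c = 17.50 in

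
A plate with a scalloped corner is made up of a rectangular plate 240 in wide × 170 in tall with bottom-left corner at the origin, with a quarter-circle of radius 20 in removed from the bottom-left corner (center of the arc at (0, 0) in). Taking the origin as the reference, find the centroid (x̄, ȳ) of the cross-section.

x̄ = 120.87 in, ȳ = 85.59 in

plate: A = 240 × 170 = 40800.00, centroid at (120.00, 85.00).
removed quarter-circle: A = −¼π·20² = -314.16, centroid at (8.49, 8.49).
ΣA = 40485.84 in², ΣAx̄ = 4893333.33 in³, ΣAȳ = 3465333.33 in³.
x̄ = 4893333.33/40485.84 = 120.87 in; ȳ = 3465333.33/40485.84 = 85.59 in.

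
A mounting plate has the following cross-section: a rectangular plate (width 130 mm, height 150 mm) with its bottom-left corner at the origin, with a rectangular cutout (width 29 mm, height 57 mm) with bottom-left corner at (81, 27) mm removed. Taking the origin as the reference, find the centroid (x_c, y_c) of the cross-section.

Part | A | x̄ᵢ | ȳᵢ | A·x̄ᵢ | A·ȳᵢ
plate | 19500.00 | 65.00 | 75.00 | 1267500.00 | 1462500.00
hole | -1653.00 | 95.50 | 55.50 | -157861.50 | -91741.50
Σ | 17847.00 |  |  | 1109638.50 | 1370758.50
x_c = 1109638.50 / 17847.00 = 62.18 mm
y_c = 1370758.50 / 17847.00 = 76.81 mm

x_c = 62.18 mm, y_c = 76.81 mm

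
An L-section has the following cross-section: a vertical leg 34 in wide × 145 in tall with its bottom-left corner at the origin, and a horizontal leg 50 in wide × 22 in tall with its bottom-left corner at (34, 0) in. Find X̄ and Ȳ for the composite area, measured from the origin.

X̄ = 24.66 in, Ȳ = 61.28 in

vertical leg: A = 34 × 145 = 4930.00, centroid at (17.00, 72.50).
horizontal leg: A = 50 × 22 = 1100.00, centroid at (59.00, 11.00).
ΣA = 6030.00 in², ΣAX̄ = 148710.00 in³, ΣAȲ = 369525.00 in³.
X̄ = 148710.00/6030.00 = 24.66 in; Ȳ = 369525.00/6030.00 = 61.28 in.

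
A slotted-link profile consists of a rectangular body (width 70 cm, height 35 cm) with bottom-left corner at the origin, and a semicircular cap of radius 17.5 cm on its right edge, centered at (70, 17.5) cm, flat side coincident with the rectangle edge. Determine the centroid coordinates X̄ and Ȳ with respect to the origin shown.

X̄ = 41.96 cm, Ȳ = 17.50 cm

Part | A | x̄ᵢ | ȳᵢ | A·x̄ᵢ | A·ȳᵢ
rectangular body | 2450.00 | 35.00 | 17.50 | 85750.00 | 42875.00
semicircular end | 481.06 | 77.43 | 17.50 | 37246.86 | 8418.49
Σ | 2931.06 |  |  | 122996.86 | 51293.49
X̄ = 122996.86 / 2931.06 = 41.96 cm
Ȳ = 51293.49 / 2931.06 = 17.50 cm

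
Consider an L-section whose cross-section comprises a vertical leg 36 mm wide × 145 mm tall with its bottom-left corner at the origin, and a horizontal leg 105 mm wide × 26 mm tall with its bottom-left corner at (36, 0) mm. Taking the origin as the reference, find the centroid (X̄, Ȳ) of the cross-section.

X̄ = 42.21 mm, Ȳ = 52.07 mm

Part | A | x̄ᵢ | ȳᵢ | A·x̄ᵢ | A·ȳᵢ
vertical leg | 5220.00 | 18.00 | 72.50 | 93960.00 | 378450.00
horizontal leg | 2730.00 | 88.50 | 13.00 | 241605.00 | 35490.00
Σ | 7950.00 |  |  | 335565.00 | 413940.00
X̄ = 335565.00 / 7950.00 = 42.21 mm
Ȳ = 413940.00 / 7950.00 = 52.07 mm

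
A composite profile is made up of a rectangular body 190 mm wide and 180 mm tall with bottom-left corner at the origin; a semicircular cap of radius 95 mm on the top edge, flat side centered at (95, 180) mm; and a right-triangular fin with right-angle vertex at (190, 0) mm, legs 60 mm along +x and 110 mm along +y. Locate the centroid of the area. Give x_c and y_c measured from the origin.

x_c = 102.34 mm, y_c = 122.34 mm

rectangular body: A = 190 × 180 = 34200.00, centroid at (95.00, 90.00).
semicircular top: A = ½π·95² = 14176.44, centroid at (95.00, 220.32).
triangular fin: A = ½·60·110 = 3300.00, centroid at (210.00, 36.67).
ΣA = 51676.44 mm², ΣAx_c = 5288761.50 mm³, ΣAy_c = 6322341.97 mm³.
x_c = 5288761.50/51676.44 = 102.34 mm; y_c = 6322341.97/51676.44 = 122.34 mm.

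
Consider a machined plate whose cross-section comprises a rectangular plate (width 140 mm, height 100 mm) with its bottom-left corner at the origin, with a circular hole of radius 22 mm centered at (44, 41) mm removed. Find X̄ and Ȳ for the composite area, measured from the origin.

X̄ = 73.17 mm, Ȳ = 51.10 mm

Part | A | x̄ᵢ | ȳᵢ | A·x̄ᵢ | A·ȳᵢ
plate | 14000.00 | 70.00 | 50.00 | 980000.00 | 700000.00
hole | -1520.53 | 44.00 | 41.00 | -66903.36 | -62341.76
Σ | 12479.47 |  |  | 913096.64 | 637658.24
X̄ = 913096.64 / 12479.47 = 73.17 mm
Ȳ = 637658.24 / 12479.47 = 51.10 mm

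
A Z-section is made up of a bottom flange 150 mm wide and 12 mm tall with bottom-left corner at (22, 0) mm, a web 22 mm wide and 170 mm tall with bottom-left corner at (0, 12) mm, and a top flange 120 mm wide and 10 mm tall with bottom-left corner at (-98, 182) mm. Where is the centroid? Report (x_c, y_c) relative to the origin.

x_c = 25.24 mm, y_c = 88.72 mm

bottom flange: A = 150 × 12 = 1800.00, centroid at (97.00, 6.00).
web: A = 22 × 170 = 3740.00, centroid at (11.00, 97.00).
top flange: A = 120 × 10 = 1200.00, centroid at (-38.00, 187.00).
ΣA = 6740.00 mm²
ΣAx_c = (1800.00)(97.00) + (3740.00)(11.00) + (1200.00)(-38.00) = 170140.00 mm³
ΣAy_c = (1800.00)(6.00) + (3740.00)(97.00) + (1200.00)(187.00) = 597980.00 mm³
x_c = 170140.00 / 6740.00 = 25.24 mm
y_c = 597980.00 / 6740.00 = 88.72 mm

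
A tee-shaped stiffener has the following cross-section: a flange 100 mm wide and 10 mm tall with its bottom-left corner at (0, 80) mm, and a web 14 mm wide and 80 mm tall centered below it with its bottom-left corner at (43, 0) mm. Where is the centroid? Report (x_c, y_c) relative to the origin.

web: A = 14 × 80 = 1120.00, centroid at (50.00, 40.00).
flange: A = 100 × 10 = 1000.00, centroid at (50.00, 85.00).
ΣA = 2120.00 mm²
ΣAx_c = (1120.00)(50.00) + (1000.00)(50.00) = 106000.00 mm³
ΣAy_c = (1120.00)(40.00) + (1000.00)(85.00) = 129800.00 mm³
x_c = 106000.00 / 2120.00 = 50.00 mm
y_c = 129800.00 / 2120.00 = 61.23 mm

x_c = 50.00 mm, y_c = 61.23 mm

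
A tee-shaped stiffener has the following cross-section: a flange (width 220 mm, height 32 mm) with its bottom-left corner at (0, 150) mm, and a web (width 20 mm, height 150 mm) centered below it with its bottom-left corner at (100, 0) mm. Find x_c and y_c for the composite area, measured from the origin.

web: A = 20 × 150 = 3000.00, centroid at (110.00, 75.00).
flange: A = 220 × 32 = 7040.00, centroid at (110.00, 166.00).
ΣA = 10040.00 mm²
ΣAx_c = (3000.00)(110.00) + (7040.00)(110.00) = 1104400.00 mm³
ΣAy_c = (3000.00)(75.00) + (7040.00)(166.00) = 1393640.00 mm³
x_c = 1104400.00 / 10040.00 = 110.00 mm
y_c = 1393640.00 / 10040.00 = 138.81 mm

x_c = 110.00 mm, y_c = 138.81 mm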